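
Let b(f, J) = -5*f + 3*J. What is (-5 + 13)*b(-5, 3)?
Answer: 272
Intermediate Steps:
(-5 + 13)*b(-5, 3) = (-5 + 13)*(-5*(-5) + 3*3) = 8*(25 + 9) = 8*34 = 272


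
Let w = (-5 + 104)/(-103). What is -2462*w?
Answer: 243738/103 ≈ 2366.4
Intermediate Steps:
w = -99/103 (w = 99*(-1/103) = -99/103 ≈ -0.96117)
-2462*w = -2462*(-99/103) = 243738/103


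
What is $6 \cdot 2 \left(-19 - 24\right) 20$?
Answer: $-10320$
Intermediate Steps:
$6 \cdot 2 \left(-19 - 24\right) 20 = 12 \left(-19 - 24\right) 20 = 12 \left(-43\right) 20 = \left(-516\right) 20 = -10320$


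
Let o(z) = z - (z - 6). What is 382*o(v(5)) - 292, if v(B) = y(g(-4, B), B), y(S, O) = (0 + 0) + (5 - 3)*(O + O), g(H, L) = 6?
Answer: 2000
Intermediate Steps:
y(S, O) = 4*O (y(S, O) = 0 + 2*(2*O) = 0 + 4*O = 4*O)
v(B) = 4*B
o(z) = 6 (o(z) = z - (-6 + z) = z + (6 - z) = 6)
382*o(v(5)) - 292 = 382*6 - 292 = 2292 - 292 = 2000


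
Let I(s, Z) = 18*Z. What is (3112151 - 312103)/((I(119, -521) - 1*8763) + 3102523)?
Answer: 1400024/1542191 ≈ 0.90781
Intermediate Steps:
(3112151 - 312103)/((I(119, -521) - 1*8763) + 3102523) = (3112151 - 312103)/((18*(-521) - 1*8763) + 3102523) = 2800048/((-9378 - 8763) + 3102523) = 2800048/(-18141 + 3102523) = 2800048/3084382 = 2800048*(1/3084382) = 1400024/1542191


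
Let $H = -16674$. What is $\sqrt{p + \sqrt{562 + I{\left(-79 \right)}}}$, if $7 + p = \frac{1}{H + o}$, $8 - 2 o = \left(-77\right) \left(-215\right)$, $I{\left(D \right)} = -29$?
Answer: $\frac{\sqrt{-17426676965 + 2489511025 \sqrt{533}}}{49895} \approx 4.0108$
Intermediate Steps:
$o = - \frac{16547}{2}$ ($o = 4 - \frac{\left(-77\right) \left(-215\right)}{2} = 4 - \frac{16555}{2} = - \frac{16547}{2} \approx -8273.5$)
$p = - \frac{349267}{49895}$ ($p = -7 + \frac{1}{-16674 - \frac{16547}{2}} = -7 + \frac{1}{- \frac{49895}{2}} = -7 - \frac{2}{49895} = - \frac{349267}{49895} \approx -7.0$)
$\sqrt{p + \sqrt{562 + I{\left(-79 \right)}}} = \sqrt{- \frac{349267}{49895} + \sqrt{562 - 29}} = \sqrt{- \frac{349267}{49895} + \sqrt{533}}$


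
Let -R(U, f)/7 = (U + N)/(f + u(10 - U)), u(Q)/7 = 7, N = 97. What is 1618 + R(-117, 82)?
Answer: 212098/131 ≈ 1619.1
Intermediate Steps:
u(Q) = 49 (u(Q) = 7*7 = 49)
R(U, f) = -7*(97 + U)/(49 + f) (R(U, f) = -7*(U + 97)/(f + 49) = -7*(97 + U)/(49 + f))
1618 + R(-117, 82) = 1618 + 7*(-97 - 1*(-117))/(49 + 82) = 1618 + 7*(-97 + 117)/131 = 1618 + 7*(1/131)*20 = 1618 + 140/131 = 212098/131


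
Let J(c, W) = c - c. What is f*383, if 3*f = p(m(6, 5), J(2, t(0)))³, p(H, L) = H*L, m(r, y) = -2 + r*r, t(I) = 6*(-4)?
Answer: 0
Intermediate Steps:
t(I) = -24
J(c, W) = 0
m(r, y) = -2 + r²
f = 0 (f = ((-2 + 6²)*0)³/3 = ((-2 + 36)*0)³/3 = (34*0)³/3 = (⅓)*0³ = (⅓)*0 = 0)
f*383 = 0*383 = 0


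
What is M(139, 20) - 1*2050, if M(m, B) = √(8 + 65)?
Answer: -2050 + √73 ≈ -2041.5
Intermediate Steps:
M(m, B) = √73
M(139, 20) - 1*2050 = √73 - 1*2050 = √73 - 2050 = -2050 + √73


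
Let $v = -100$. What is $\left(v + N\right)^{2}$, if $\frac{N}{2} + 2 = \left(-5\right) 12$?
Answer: $50176$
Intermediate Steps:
$N = -124$ ($N = -4 + 2 \left(\left(-5\right) 12\right) = -4 + 2 \left(-60\right) = -4 - 120 = -124$)
$\left(v + N\right)^{2} = \left(-100 - 124\right)^{2} = \left(-224\right)^{2} = 50176$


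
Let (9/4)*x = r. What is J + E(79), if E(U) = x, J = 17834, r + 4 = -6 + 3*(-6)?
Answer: 160394/9 ≈ 17822.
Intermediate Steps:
r = -28 (r = -4 + (-6 + 3*(-6)) = -4 + (-6 - 18) = -4 - 24 = -28)
x = -112/9 (x = (4/9)*(-28) = -112/9 ≈ -12.444)
E(U) = -112/9
J + E(79) = 17834 - 112/9 = 160394/9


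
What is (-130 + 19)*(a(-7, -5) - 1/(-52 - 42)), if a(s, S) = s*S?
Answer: -365301/94 ≈ -3886.2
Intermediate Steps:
a(s, S) = S*s
(-130 + 19)*(a(-7, -5) - 1/(-52 - 42)) = (-130 + 19)*(-5*(-7) - 1/(-52 - 42)) = -111*(35 - 1/(-94)) = -111*(35 - 1*(-1/94)) = -111*(35 + 1/94) = -111*3291/94 = -365301/94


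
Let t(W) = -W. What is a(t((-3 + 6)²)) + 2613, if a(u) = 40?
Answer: 2653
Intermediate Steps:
a(t((-3 + 6)²)) + 2613 = 40 + 2613 = 2653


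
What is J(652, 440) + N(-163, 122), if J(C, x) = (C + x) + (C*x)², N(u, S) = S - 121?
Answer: 82300135493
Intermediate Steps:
N(u, S) = -121 + S
J(C, x) = C + x + C²*x² (J(C, x) = (C + x) + C²*x² = C + x + C²*x²)
J(652, 440) + N(-163, 122) = (652 + 440 + 652²*440²) + (-121 + 122) = (652 + 440 + 425104*193600) + 1 = (652 + 440 + 82300134400) + 1 = 82300135492 + 1 = 82300135493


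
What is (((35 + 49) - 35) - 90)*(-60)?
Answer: 2460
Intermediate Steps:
(((35 + 49) - 35) - 90)*(-60) = ((84 - 35) - 90)*(-60) = (49 - 90)*(-60) = -41*(-60) = 2460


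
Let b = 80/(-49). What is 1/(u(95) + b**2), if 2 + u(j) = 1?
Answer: 2401/3999 ≈ 0.60040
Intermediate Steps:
u(j) = -1 (u(j) = -2 + 1 = -1)
b = -80/49 (b = 80*(-1/49) = -80/49 ≈ -1.6327)
1/(u(95) + b**2) = 1/(-1 + (-80/49)**2) = 1/(-1 + 6400/2401) = 1/(3999/2401) = 2401/3999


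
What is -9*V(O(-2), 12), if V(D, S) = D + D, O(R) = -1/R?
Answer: -9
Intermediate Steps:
V(D, S) = 2*D
-9*V(O(-2), 12) = -18*(-1/(-2)) = -18*(-1*(-1/2)) = -18/2 = -9*1 = -9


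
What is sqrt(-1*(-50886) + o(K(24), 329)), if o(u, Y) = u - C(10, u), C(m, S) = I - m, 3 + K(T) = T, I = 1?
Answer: 2*sqrt(12729) ≈ 225.65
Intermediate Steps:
K(T) = -3 + T
C(m, S) = 1 - m
o(u, Y) = 9 + u (o(u, Y) = u - (1 - 1*10) = u - (1 - 10) = u - 1*(-9) = u + 9 = 9 + u)
sqrt(-1*(-50886) + o(K(24), 329)) = sqrt(-1*(-50886) + (9 + (-3 + 24))) = sqrt(50886 + (9 + 21)) = sqrt(50886 + 30) = sqrt(50916) = 2*sqrt(12729)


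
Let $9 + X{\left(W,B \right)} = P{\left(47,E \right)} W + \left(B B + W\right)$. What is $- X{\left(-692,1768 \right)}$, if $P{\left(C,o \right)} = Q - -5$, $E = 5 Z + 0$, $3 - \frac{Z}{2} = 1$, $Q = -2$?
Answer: $-3123047$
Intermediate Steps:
$Z = 4$ ($Z = 6 - 2 = 4$)
$E = 20$ ($E = 5 \cdot 4 + 0 = 20 + 0 = 20$)
$P{\left(C,o \right)} = 3$ ($P{\left(C,o \right)} = -2 - -5 = -2 + 5 = 3$)
$X{\left(W,B \right)} = -9 + B^{2} + 4 W$ ($X{\left(W,B \right)} = -9 + \left(3 W + \left(B B + W\right)\right) = -9 + \left(3 W + \left(B^{2} + W\right)\right) = -9 + \left(3 W + \left(W + B^{2}\right)\right) = -9 + \left(B^{2} + 4 W\right) = -9 + B^{2} + 4 W$)
$- X{\left(-692,1768 \right)} = - (-9 + 1768^{2} + 4 \left(-692\right)) = - (-9 + 3125824 - 2768) = \left(-1\right) 3123047 = -3123047$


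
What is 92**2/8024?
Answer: 1058/1003 ≈ 1.0548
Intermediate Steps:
92**2/8024 = 8464*(1/8024) = 1058/1003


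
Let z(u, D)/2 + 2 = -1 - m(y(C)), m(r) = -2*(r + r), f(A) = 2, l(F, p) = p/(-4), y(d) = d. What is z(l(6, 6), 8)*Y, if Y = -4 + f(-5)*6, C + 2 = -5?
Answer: -496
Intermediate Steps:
C = -7 (C = -2 - 5 = -7)
l(F, p) = -p/4 (l(F, p) = p*(-¼) = -p/4)
m(r) = -4*r
Y = 8 (Y = -4 + 2*6 = -4 + 12 = 8)
z(u, D) = -62 (z(u, D) = -4 + 2*(-1 - (-4)*(-7)) = -4 + 2*(-1 - 1*28) = -4 + 2*(-1 - 28) = -4 + 2*(-29) = -4 - 58 = -62)
z(l(6, 6), 8)*Y = -62*8 = -496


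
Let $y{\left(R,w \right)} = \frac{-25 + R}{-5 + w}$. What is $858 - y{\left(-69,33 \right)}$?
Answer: $\frac{12059}{14} \approx 861.36$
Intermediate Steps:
$y{\left(R,w \right)} = \frac{-25 + R}{-5 + w}$
$858 - y{\left(-69,33 \right)} = 858 - \frac{-25 - 69}{-5 + 33} = 858 - \frac{1}{28} \left(-94\right) = 858 - - \frac{47}{14} = 858 + \frac{47}{14} = \frac{12059}{14}$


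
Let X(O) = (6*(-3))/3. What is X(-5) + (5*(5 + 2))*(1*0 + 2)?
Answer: 64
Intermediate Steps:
X(O) = -6 (X(O) = -18*⅓ = -6)
X(-5) + (5*(5 + 2))*(1*0 + 2) = -6 + (5*(5 + 2))*(1*0 + 2) = -6 + (5*7)*(0 + 2) = -6 + 35*2 = -6 + 70 = 64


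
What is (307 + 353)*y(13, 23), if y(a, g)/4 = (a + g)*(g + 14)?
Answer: 3516480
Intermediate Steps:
y(a, g) = 4*(14 + g)*(a + g) (y(a, g) = 4*((a + g)*(g + 14)) = 4*((a + g)*(14 + g)) = 4*((14 + g)*(a + g)) = 4*(14 + g)*(a + g))
(307 + 353)*y(13, 23) = (307 + 353)*(4*23² + 56*13 + 56*23 + 4*13*23) = 660*(4*529 + 728 + 1288 + 1196) = 660*(2116 + 728 + 1288 + 1196) = 660*5328 = 3516480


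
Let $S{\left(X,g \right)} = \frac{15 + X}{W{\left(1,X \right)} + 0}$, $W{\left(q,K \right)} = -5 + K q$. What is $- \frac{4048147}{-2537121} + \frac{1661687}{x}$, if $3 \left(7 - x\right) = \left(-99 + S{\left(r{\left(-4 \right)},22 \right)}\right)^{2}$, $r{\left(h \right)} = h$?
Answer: $- \frac{1021177236206120}{2059896151263} \approx -495.74$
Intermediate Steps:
$S{\left(X,g \right)} = \frac{15 + X}{-5 + X}$ ($S{\left(X,g \right)} = \frac{15 + X}{\left(-5 + X 1\right) + 0} = \frac{15 + X}{\left(-5 + X\right) + 0} = \frac{15 + X}{-5 + X}$)
$x = - \frac{811903}{243}$ ($x = 7 - \frac{\left(-99 + \frac{15 - 4}{-5 - 4}\right)^{2}}{3} = 7 - \frac{\left(-99 + \frac{1}{-9} \cdot 11\right)^{2}}{3} = 7 - \frac{\left(-99 - \frac{11}{9}\right)^{2}}{3} = 7 - \frac{\left(- \frac{902}{9}\right)^{2}}{3} = 7 - \frac{813604}{243} = - \frac{811903}{243} \approx -3341.2$)
$- \frac{4048147}{-2537121} + \frac{1661687}{x} = - \frac{4048147}{-2537121} + \frac{1661687}{- \frac{811903}{243}} = \left(-4048147\right) \left(- \frac{1}{2537121}\right) + 1661687 \left(- \frac{243}{811903}\right) = \frac{4048147}{2537121} - \frac{403789941}{811903} = - \frac{1021177236206120}{2059896151263}$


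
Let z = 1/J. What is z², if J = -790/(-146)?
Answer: 5329/156025 ≈ 0.034155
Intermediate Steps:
J = 395/73 (J = -790*(-1/146) = 395/73 ≈ 5.4110)
z = 73/395 (z = 1/(395/73) = 73/395 ≈ 0.18481)
z² = (73/395)² = 5329/156025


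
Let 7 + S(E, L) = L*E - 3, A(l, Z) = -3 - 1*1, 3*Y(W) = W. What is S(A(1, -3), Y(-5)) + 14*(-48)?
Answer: -2026/3 ≈ -675.33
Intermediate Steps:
Y(W) = W/3
A(l, Z) = -4 (A(l, Z) = -3 - 1 = -4)
S(E, L) = -10 + E*L (S(E, L) = -7 + (L*E - 3) = -7 + (E*L - 3) = -7 + (-3 + E*L) = -10 + E*L)
S(A(1, -3), Y(-5)) + 14*(-48) = (-10 - 4*(-5)/3) + 14*(-48) = (-10 - 4*(-5/3)) - 672 = (-10 + 20/3) - 672 = -10/3 - 672 = -2026/3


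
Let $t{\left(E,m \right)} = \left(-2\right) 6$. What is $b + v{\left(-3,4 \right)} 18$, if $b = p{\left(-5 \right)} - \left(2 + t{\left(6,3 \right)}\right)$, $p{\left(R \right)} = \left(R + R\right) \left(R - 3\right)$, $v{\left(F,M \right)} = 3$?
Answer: $144$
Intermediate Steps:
$t{\left(E,m \right)} = -12$
$p{\left(R \right)} = 2 R \left(-3 + R\right)$
$b = 90$ ($b = 2 \left(-5\right) \left(-3 - 5\right) - -10 = 2 \left(-5\right) \left(-8\right) + \left(12 - 2\right) = 80 + 10 = 90$)
$b + v{\left(-3,4 \right)} 18 = 90 + 3 \cdot 18 = 90 + 54 = 144$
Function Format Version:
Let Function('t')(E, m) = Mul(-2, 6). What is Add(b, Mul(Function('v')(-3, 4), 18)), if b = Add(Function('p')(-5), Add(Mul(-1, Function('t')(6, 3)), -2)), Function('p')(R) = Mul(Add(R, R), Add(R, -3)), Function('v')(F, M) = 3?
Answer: 144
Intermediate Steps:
Function('t')(E, m) = -12
Function('p')(R) = Mul(2, R, Add(-3, R)) (Function('p')(R) = Mul(Mul(2, R), Add(-3, R)) = Mul(2, R, Add(-3, R)))
b = 90 (b = Add(Mul(2, -5, Add(-3, -5)), Add(Mul(-1, -12), -2)) = Add(Mul(2, -5, -8), Add(12, -2)) = Add(80, 10) = 90)
Add(b, Mul(Function('v')(-3, 4), 18)) = Add(90, Mul(3, 18)) = Add(90, 54) = 144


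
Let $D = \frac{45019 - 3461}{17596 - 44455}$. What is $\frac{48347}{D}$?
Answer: $- \frac{1298552073}{41558} \approx -31247.0$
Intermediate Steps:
$D = - \frac{41558}{26859}$ ($D = \frac{41558}{-26859} = 41558 \left(- \frac{1}{26859}\right) = - \frac{41558}{26859} \approx -1.5473$)
$\frac{48347}{D} = \frac{48347}{- \frac{41558}{26859}} = 48347 \left(- \frac{26859}{41558}\right) = - \frac{1298552073}{41558}$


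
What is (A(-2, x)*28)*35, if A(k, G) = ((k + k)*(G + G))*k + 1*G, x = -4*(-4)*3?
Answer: 799680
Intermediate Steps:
x = 48 (x = 16*3 = 48)
A(k, G) = G + 4*G*k**2 (A(k, G) = ((2*k)*(2*G))*k + G = (4*G*k)*k + G = 4*G*k**2 + G = G + 4*G*k**2)
(A(-2, x)*28)*35 = ((48*(1 + 4*(-2)**2))*28)*35 = ((48*(1 + 4*4))*28)*35 = ((48*(1 + 16))*28)*35 = ((48*17)*28)*35 = (816*28)*35 = 22848*35 = 799680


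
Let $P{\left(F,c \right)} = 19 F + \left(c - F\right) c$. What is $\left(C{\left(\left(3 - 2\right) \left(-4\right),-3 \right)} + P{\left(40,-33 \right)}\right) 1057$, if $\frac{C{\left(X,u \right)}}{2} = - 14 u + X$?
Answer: $3429965$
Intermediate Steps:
$P{\left(F,c \right)} = 19 F + c \left(c - F\right)$
$C{\left(X,u \right)} = - 28 u + 2 X$ ($C{\left(X,u \right)} = 2 \left(- 14 u + X\right) = 2 \left(X - 14 u\right) = - 28 u + 2 X$)
$\left(C{\left(\left(3 - 2\right) \left(-4\right),-3 \right)} + P{\left(40,-33 \right)}\right) 1057 = \left(\left(\left(-28\right) \left(-3\right) + 2 \left(3 - 2\right) \left(-4\right)\right) + \left(\left(-33\right)^{2} + 19 \cdot 40 - 40 \left(-33\right)\right)\right) 1057 = \left(\left(84 + 2 \cdot 1 \left(-4\right)\right) + \left(1089 + 760 + 1320\right)\right) 1057 = \left(\left(84 + 2 \left(-4\right)\right) + 3169\right) 1057 = \left(\left(84 - 8\right) + 3169\right) 1057 = \left(76 + 3169\right) 1057 = 3245 \cdot 1057 = 3429965$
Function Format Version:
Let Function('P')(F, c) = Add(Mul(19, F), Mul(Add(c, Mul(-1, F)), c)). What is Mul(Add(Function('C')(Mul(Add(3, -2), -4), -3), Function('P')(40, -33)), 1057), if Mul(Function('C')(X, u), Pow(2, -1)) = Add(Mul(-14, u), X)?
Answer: 3429965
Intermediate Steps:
Function('P')(F, c) = Add(Mul(19, F), Mul(c, Add(c, Mul(-1, F))))
Function('C')(X, u) = Add(Mul(-28, u), Mul(2, X)) (Function('C')(X, u) = Mul(2, Add(Mul(-14, u), X)) = Mul(2, Add(X, Mul(-14, u))) = Add(Mul(-28, u), Mul(2, X)))
Mul(Add(Function('C')(Mul(Add(3, -2), -4), -3), Function('P')(40, -33)), 1057) = Mul(Add(Add(Mul(-28, -3), Mul(2, Mul(Add(3, -2), -4))), Add(Pow(-33, 2), Mul(19, 40), Mul(-1, 40, -33))), 1057) = Mul(Add(Add(84, Mul(2, Mul(1, -4))), Add(1089, 760, 1320)), 1057) = Mul(Add(Add(84, Mul(2, -4)), 3169), 1057) = Mul(Add(Add(84, -8), 3169), 1057) = Mul(Add(76, 3169), 1057) = Mul(3245, 1057) = 3429965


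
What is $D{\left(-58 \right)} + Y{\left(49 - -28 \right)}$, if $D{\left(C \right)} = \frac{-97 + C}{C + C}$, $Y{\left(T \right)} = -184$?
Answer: $- \frac{21189}{116} \approx -182.66$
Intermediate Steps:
$D{\left(C \right)} = \frac{-97 + C}{2 C}$
$D{\left(-58 \right)} + Y{\left(49 - -28 \right)} = \frac{-97 - 58}{2 \left(-58\right)} - 184 = \frac{1}{2} \left(- \frac{1}{58}\right) \left(-155\right) - 184 = \frac{155}{116} - 184 = - \frac{21189}{116}$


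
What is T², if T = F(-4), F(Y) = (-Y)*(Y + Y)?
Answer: 1024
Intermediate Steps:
F(Y) = -2*Y² (F(Y) = (-Y)*(2*Y) = -2*Y²)
T = -32 (T = -2*(-4)² = -2*16 = -32)
T² = (-32)² = 1024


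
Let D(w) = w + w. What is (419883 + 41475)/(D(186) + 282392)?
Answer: 230679/141382 ≈ 1.6316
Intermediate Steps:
D(w) = 2*w
(419883 + 41475)/(D(186) + 282392) = (419883 + 41475)/(2*186 + 282392) = 461358/(372 + 282392) = 461358/282764 = 461358*(1/282764) = 230679/141382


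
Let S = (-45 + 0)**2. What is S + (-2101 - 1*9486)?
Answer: -9562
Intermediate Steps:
S = 2025 (S = (-45)**2 = 2025)
S + (-2101 - 1*9486) = 2025 + (-2101 - 1*9486) = 2025 + (-2101 - 9486) = 2025 - 11587 = -9562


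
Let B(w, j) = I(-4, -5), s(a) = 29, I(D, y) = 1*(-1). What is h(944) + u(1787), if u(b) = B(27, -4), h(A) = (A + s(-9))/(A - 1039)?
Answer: -1068/95 ≈ -11.242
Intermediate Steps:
I(D, y) = -1
h(A) = (29 + A)/(-1039 + A) (h(A) = (A + 29)/(A - 1039) = (29 + A)/(-1039 + A))
B(w, j) = -1
u(b) = -1
h(944) + u(1787) = (29 + 944)/(-1039 + 944) - 1 = 973/(-95) - 1 = -1/95*973 - 1 = -973/95 - 1 = -1068/95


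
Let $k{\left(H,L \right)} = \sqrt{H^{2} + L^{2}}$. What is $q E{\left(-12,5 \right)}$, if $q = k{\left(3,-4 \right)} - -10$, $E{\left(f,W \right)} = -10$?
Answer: $-150$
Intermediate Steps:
$q = 15$ ($q = \sqrt{3^{2} + \left(-4\right)^{2}} - -10 = \sqrt{9 + 16} + 10 = \sqrt{25} + 10 = 5 + 10 = 15$)
$q E{\left(-12,5 \right)} = 15 \left(-10\right) = -150$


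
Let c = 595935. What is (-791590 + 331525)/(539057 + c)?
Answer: -460065/1134992 ≈ -0.40535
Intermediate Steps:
(-791590 + 331525)/(539057 + c) = (-791590 + 331525)/(539057 + 595935) = -460065/1134992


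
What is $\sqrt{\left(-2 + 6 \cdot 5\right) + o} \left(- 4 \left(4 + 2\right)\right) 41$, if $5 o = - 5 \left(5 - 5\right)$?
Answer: $- 1968 \sqrt{7} \approx -5206.8$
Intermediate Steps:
$o = 0$ ($o = \frac{\left(-5\right) \left(5 - 5\right)}{5} = \frac{\left(-5\right) 0}{5} = \frac{1}{5} \cdot 0 = 0$)
$\sqrt{\left(-2 + 6 \cdot 5\right) + o} \left(- 4 \left(4 + 2\right)\right) 41 = \sqrt{\left(-2 + 6 \cdot 5\right) + 0} \left(- 4 \left(4 + 2\right)\right) 41 = \sqrt{\left(-2 + 30\right) + 0} \left(\left(-4\right) 6\right) 41 = \sqrt{28 + 0} \left(-24\right) 41 = \sqrt{28} \left(-24\right) 41 = 2 \sqrt{7} \left(-24\right) 41 = - 48 \sqrt{7} \cdot 41 = - 1968 \sqrt{7}$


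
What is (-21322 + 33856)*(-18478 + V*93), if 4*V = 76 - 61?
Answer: -454464039/2 ≈ -2.2723e+8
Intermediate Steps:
V = 15/4 (V = (76 - 61)/4 = (¼)*15 = 15/4 ≈ 3.7500)
(-21322 + 33856)*(-18478 + V*93) = (-21322 + 33856)*(-18478 + (15/4)*93) = 12534*(-18478 + 1395/4) = 12534*(-72517/4) = -454464039/2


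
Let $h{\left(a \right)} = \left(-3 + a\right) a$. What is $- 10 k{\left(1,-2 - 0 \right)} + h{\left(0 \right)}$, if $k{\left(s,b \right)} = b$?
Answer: $20$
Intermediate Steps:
$h{\left(a \right)} = a \left(-3 + a\right)$
$- 10 k{\left(1,-2 - 0 \right)} + h{\left(0 \right)} = - 10 \left(-2 - 0\right) + 0 \left(-3 + 0\right) = - 10 \left(-2 + 0\right) + 0 \left(-3\right) = \left(-10\right) \left(-2\right) + 0 = 20 + 0 = 20$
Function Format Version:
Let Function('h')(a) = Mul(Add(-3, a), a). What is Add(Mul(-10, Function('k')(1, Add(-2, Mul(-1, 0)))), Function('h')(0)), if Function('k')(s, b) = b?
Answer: 20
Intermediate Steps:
Function('h')(a) = Mul(a, Add(-3, a))
Add(Mul(-10, Function('k')(1, Add(-2, Mul(-1, 0)))), Function('h')(0)) = Add(Mul(-10, Add(-2, Mul(-1, 0))), Mul(0, Add(-3, 0))) = Add(Mul(-10, Add(-2, 0)), Mul(0, -3)) = Add(Mul(-10, -2), 0) = Add(20, 0) = 20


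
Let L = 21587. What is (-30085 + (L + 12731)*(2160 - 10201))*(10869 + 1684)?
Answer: -3464391037019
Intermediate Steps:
(-30085 + (L + 12731)*(2160 - 10201))*(10869 + 1684) = (-30085 + (21587 + 12731)*(2160 - 10201))*(10869 + 1684) = (-30085 + 34318*(-8041))*12553 = (-30085 - 275951038)*12553 = -275981123*12553 = -3464391037019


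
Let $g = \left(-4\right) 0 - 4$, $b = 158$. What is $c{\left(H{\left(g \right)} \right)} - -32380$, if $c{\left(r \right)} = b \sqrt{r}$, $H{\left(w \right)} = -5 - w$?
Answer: $32380 + 158 i \approx 32380.0 + 158.0 i$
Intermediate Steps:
$g = -4$ ($g = 0 - 4 = -4$)
$c{\left(r \right)} = 158 \sqrt{r}$
$c{\left(H{\left(g \right)} \right)} - -32380 = 158 \sqrt{-5 - -4} - -32380 = 158 \sqrt{-5 + 4} + 32380 = 158 \sqrt{-1} + 32380 = 158 i + 32380 = 32380 + 158 i$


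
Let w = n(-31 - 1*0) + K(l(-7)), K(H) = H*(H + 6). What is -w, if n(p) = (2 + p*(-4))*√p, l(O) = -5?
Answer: 5 - 126*I*√31 ≈ 5.0 - 701.54*I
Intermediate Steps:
K(H) = H*(6 + H)
n(p) = √p*(2 - 4*p) (n(p) = (2 - 4*p)*√p = √p*(2 - 4*p))
w = -5 + 126*I*√31 (w = √(-31 - 1*0)*(2 - 4*(-31 - 1*0)) - 5*(6 - 5) = √(-31 + 0)*(2 - 4*(-31 + 0)) - 5*1 = √(-31)*(2 - 4*(-31)) - 5 = (I*√31)*(2 + 124) - 5 = (I*√31)*126 - 5 = 126*I*√31 - 5 = -5 + 126*I*√31 ≈ -5.0 + 701.54*I)
-w = -(-5 + 126*I*√31) = 5 - 126*I*√31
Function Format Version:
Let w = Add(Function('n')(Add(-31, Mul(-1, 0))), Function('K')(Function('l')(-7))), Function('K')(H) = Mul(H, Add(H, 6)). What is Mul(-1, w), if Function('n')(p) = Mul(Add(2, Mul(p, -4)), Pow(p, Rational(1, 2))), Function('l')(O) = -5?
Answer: Add(5, Mul(-126, I, Pow(31, Rational(1, 2)))) ≈ Add(5.0000, Mul(-701.54, I))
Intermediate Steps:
Function('K')(H) = Mul(H, Add(6, H))
Function('n')(p) = Mul(Pow(p, Rational(1, 2)), Add(2, Mul(-4, p))) (Function('n')(p) = Mul(Add(2, Mul(-4, p)), Pow(p, Rational(1, 2))) = Mul(Pow(p, Rational(1, 2)), Add(2, Mul(-4, p))))
w = Add(-5, Mul(126, I, Pow(31, Rational(1, 2)))) (w = Add(Mul(Pow(Add(-31, Mul(-1, 0)), Rational(1, 2)), Add(2, Mul(-4, Add(-31, Mul(-1, 0))))), Mul(-5, Add(6, -5))) = Add(Mul(Pow(Add(-31, 0), Rational(1, 2)), Add(2, Mul(-4, Add(-31, 0)))), Mul(-5, 1)) = Add(Mul(Pow(-31, Rational(1, 2)), Add(2, Mul(-4, -31))), -5) = Add(Mul(Mul(I, Pow(31, Rational(1, 2))), Add(2, 124)), -5) = Add(Mul(Mul(I, Pow(31, Rational(1, 2))), 126), -5) = Add(Mul(126, I, Pow(31, Rational(1, 2))), -5) = Add(-5, Mul(126, I, Pow(31, Rational(1, 2)))) ≈ Add(-5.0000, Mul(701.54, I)))
Mul(-1, w) = Mul(-1, Add(-5, Mul(126, I, Pow(31, Rational(1, 2))))) = Add(5, Mul(-126, I, Pow(31, Rational(1, 2))))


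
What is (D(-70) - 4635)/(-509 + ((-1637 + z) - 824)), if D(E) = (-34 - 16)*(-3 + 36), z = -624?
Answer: 2095/1198 ≈ 1.7487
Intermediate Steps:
D(E) = -1650 (D(E) = -50*33 = -1650)
(D(-70) - 4635)/(-509 + ((-1637 + z) - 824)) = (-1650 - 4635)/(-509 + ((-1637 - 624) - 824)) = -6285/(-509 + (-2261 - 824)) = -6285/(-509 - 3085) = -6285/(-3594) = -6285*(-1/3594) = 2095/1198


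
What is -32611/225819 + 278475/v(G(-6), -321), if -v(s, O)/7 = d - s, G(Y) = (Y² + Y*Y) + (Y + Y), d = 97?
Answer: -62893392274/58487121 ≈ -1075.3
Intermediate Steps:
G(Y) = 2*Y + 2*Y² (G(Y) = (Y² + Y²) + 2*Y = 2*Y² + 2*Y = 2*Y + 2*Y²)
v(s, O) = -679 + 7*s (v(s, O) = -7*(97 - s) = -679 + 7*s)
-32611/225819 + 278475/v(G(-6), -321) = -32611/225819 + 278475/(-679 + 7*(2*(-6)*(1 - 6))) = -32611*1/225819 + 278475/(-679 + 7*(2*(-6)*(-5))) = -32611/225819 + 278475/(-679 + 7*60) = -32611/225819 + 278475/(-679 + 420) = -32611/225819 + 278475/(-259) = -32611/225819 + 278475*(-1/259) = -32611/225819 - 278475/259 = -62893392274/58487121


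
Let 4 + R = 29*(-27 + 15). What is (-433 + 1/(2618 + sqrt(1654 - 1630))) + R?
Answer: -2690154441/3426950 - sqrt(6)/3426950 ≈ -785.00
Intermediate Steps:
R = -352 (R = -4 + 29*(-27 + 15) = -4 + 29*(-12) = -4 - 348 = -352)
(-433 + 1/(2618 + sqrt(1654 - 1630))) + R = (-433 + 1/(2618 + sqrt(1654 - 1630))) - 352 = (-433 + 1/(2618 + sqrt(24))) - 352 = (-433 + 1/(2618 + 2*sqrt(6))) - 352 = -785 + 1/(2618 + 2*sqrt(6))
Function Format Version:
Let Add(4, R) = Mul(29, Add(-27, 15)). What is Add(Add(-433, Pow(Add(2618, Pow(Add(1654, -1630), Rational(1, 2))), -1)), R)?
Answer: Add(Rational(-2690154441, 3426950), Mul(Rational(-1, 3426950), Pow(6, Rational(1, 2)))) ≈ -785.00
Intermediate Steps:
R = -352 (R = Add(-4, Mul(29, Add(-27, 15))) = Add(-4, Mul(29, -12)) = Add(-4, -348) = -352)
Add(Add(-433, Pow(Add(2618, Pow(Add(1654, -1630), Rational(1, 2))), -1)), R) = Add(Add(-433, Pow(Add(2618, Pow(Add(1654, -1630), Rational(1, 2))), -1)), -352) = Add(Add(-433, Pow(Add(2618, Pow(24, Rational(1, 2))), -1)), -352) = Add(Add(-433, Pow(Add(2618, Mul(2, Pow(6, Rational(1, 2)))), -1)), -352) = Add(-785, Pow(Add(2618, Mul(2, Pow(6, Rational(1, 2)))), -1))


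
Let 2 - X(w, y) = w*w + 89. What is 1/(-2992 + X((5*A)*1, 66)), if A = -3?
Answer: -1/3304 ≈ -0.00030266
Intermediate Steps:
X(w, y) = -87 - w² (X(w, y) = 2 - (w*w + 89) = 2 - (w² + 89) = 2 - (89 + w²) = 2 + (-89 - w²) = -87 - w²)
1/(-2992 + X((5*A)*1, 66)) = 1/(-2992 + (-87 - ((5*(-3))*1)²)) = 1/(-2992 + (-87 - (-15*1)²)) = 1/(-2992 + (-87 - 1*(-15)²)) = 1/(-2992 + (-87 - 1*225)) = 1/(-2992 + (-87 - 225)) = 1/(-2992 - 312) = 1/(-3304) = -1/3304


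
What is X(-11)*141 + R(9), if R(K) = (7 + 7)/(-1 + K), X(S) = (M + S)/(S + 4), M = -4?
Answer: 8509/28 ≈ 303.89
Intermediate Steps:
X(S) = (-4 + S)/(4 + S) (X(S) = (-4 + S)/(S + 4) = (-4 + S)/(4 + S))
R(K) = 14/(-1 + K)
X(-11)*141 + R(9) = ((-4 - 11)/(4 - 11))*141 + 14/(-1 + 9) = (-15/(-7))*141 + 14/8 = -1/7*(-15)*141 + 14*(1/8) = (15/7)*141 + 7/4 = 2115/7 + 7/4 = 8509/28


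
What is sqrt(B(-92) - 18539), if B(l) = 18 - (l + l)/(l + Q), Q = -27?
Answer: I*sqrt(262297777)/119 ≈ 136.1*I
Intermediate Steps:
B(l) = 18 - 2*l/(-27 + l) (B(l) = 18 - (l + l)/(l - 27) = 18 - 2*l/(-27 + l))
sqrt(B(-92) - 18539) = sqrt(2*(-243 + 8*(-92))/(-27 - 92) - 18539) = sqrt(2*(-243 - 736)/(-119) - 18539) = sqrt(2*(-1/119)*(-979) - 18539) = sqrt(1958/119 - 18539) = sqrt(-2204183/119) = I*sqrt(262297777)/119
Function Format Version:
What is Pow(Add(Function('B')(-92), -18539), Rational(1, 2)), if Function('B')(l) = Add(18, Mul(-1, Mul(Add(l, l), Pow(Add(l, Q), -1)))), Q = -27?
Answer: Mul(Rational(1, 119), I, Pow(262297777, Rational(1, 2))) ≈ Mul(136.10, I)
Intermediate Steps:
Function('B')(l) = Add(18, Mul(-2, l, Pow(Add(-27, l), -1))) (Function('B')(l) = Add(18, Mul(-1, Mul(Add(l, l), Pow(Add(l, -27), -1)))) = Add(18, Mul(-1, Mul(Mul(2, l), Pow(Add(-27, l), -1)))) = Add(18, Mul(-1, Mul(2, l, Pow(Add(-27, l), -1)))) = Add(18, Mul(-2, l, Pow(Add(-27, l), -1))))
Pow(Add(Function('B')(-92), -18539), Rational(1, 2)) = Pow(Add(Mul(2, Pow(Add(-27, -92), -1), Add(-243, Mul(8, -92))), -18539), Rational(1, 2)) = Pow(Add(Mul(2, Pow(-119, -1), Add(-243, -736)), -18539), Rational(1, 2)) = Pow(Add(Mul(2, Rational(-1, 119), -979), -18539), Rational(1, 2)) = Pow(Add(Rational(1958, 119), -18539), Rational(1, 2)) = Pow(Rational(-2204183, 119), Rational(1, 2)) = Mul(Rational(1, 119), I, Pow(262297777, Rational(1, 2)))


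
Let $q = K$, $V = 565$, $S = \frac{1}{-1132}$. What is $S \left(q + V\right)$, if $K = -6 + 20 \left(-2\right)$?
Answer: $- \frac{519}{1132} \approx -0.45848$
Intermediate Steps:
$K = -46$ ($K = -6 - 40 = -46$)
$S = - \frac{1}{1132} \approx -0.00088339$
$q = -46$
$S \left(q + V\right) = - \frac{-46 + 565}{1132} = \left(- \frac{1}{1132}\right) 519 = - \frac{519}{1132}$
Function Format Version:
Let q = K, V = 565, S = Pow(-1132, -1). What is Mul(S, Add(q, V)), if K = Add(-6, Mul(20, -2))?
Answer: Rational(-519, 1132) ≈ -0.45848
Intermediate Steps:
K = -46 (K = Add(-6, -40) = -46)
S = Rational(-1, 1132) ≈ -0.00088339
q = -46
Mul(S, Add(q, V)) = Mul(Rational(-1, 1132), Add(-46, 565)) = Mul(Rational(-1, 1132), 519) = Rational(-519, 1132)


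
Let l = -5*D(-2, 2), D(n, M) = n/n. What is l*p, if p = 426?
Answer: -2130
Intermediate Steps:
D(n, M) = 1
l = -5 (l = -5*1 = -5)
l*p = -5*426 = -2130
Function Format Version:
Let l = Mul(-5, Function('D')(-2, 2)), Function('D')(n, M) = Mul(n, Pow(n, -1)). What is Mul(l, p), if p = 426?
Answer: -2130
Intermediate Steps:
Function('D')(n, M) = 1
l = -5 (l = Mul(-5, 1) = -5)
Mul(l, p) = Mul(-5, 426) = -2130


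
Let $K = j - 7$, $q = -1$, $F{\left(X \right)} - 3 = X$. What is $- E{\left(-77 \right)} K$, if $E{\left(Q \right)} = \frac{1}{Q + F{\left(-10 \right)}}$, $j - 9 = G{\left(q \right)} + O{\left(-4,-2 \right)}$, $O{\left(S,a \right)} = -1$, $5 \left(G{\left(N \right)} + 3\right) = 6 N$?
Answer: $- \frac{4}{105} \approx -0.038095$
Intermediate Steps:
$F{\left(X \right)} = 3 + X$
$G{\left(N \right)} = -3 + \frac{6 N}{5}$
$j = \frac{19}{5}$ ($j = 9 + \left(\left(-3 + \frac{6}{5} \left(-1\right)\right) - 1\right) = 9 - \frac{26}{5} = \frac{19}{5} \approx 3.8$)
$E{\left(Q \right)} = \frac{1}{-7 + Q}$ ($E{\left(Q \right)} = \frac{1}{Q + \left(3 - 10\right)} = \frac{1}{Q - 7} = \frac{1}{-7 + Q}$)
$K = - \frac{16}{5}$ ($K = \frac{19}{5} - 7 = - \frac{16}{5} \approx -3.2$)
$- E{\left(-77 \right)} K = - \frac{1}{-7 - 77} \left(- \frac{16}{5}\right) = - \frac{1}{-84} \left(- \frac{16}{5}\right) = \left(-1\right) \left(- \frac{1}{84}\right) \left(- \frac{16}{5}\right) = \frac{1}{84} \left(- \frac{16}{5}\right) = - \frac{4}{105}$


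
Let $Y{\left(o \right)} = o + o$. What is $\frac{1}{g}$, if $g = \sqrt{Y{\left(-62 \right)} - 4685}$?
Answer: $- \frac{i \sqrt{4809}}{4809} \approx - 0.01442 i$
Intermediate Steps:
$Y{\left(o \right)} = 2 o$
$g = i \sqrt{4809}$ ($g = \sqrt{2 \left(-62\right) - 4685} = \sqrt{-124 - 4685} = \sqrt{-4809} = i \sqrt{4809} \approx 69.347 i$)
$\frac{1}{g} = \frac{1}{i \sqrt{4809}} = - \frac{i \sqrt{4809}}{4809}$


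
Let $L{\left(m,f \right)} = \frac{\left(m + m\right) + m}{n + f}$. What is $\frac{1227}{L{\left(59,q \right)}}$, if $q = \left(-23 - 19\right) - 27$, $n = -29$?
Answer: $- \frac{40082}{59} \approx -679.36$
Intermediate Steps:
$q = -69$ ($q = -42 - 27 = -69$)
$L{\left(m,f \right)} = \frac{3 m}{-29 + f}$ ($L{\left(m,f \right)} = \frac{\left(m + m\right) + m}{-29 + f} = \frac{2 m + m}{-29 + f} = \frac{3 m}{-29 + f}$)
$\frac{1227}{L{\left(59,q \right)}} = \frac{1227}{3 \cdot 59 \frac{1}{-29 - 69}} = \frac{1227}{3 \cdot 59 \frac{1}{-98}} = \frac{1227}{3 \cdot 59 \left(- \frac{1}{98}\right)} = \frac{1227}{- \frac{177}{98}} = 1227 \left(- \frac{98}{177}\right) = - \frac{40082}{59}$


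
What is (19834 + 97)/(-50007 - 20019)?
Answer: -19931/70026 ≈ -0.28462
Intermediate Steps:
(19834 + 97)/(-50007 - 20019) = 19931/(-70026) = 19931*(-1/70026) = -19931/70026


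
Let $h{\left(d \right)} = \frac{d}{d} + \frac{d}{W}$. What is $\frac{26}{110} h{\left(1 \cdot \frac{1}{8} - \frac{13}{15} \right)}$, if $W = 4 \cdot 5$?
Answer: $\frac{30043}{132000} \approx 0.2276$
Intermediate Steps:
$W = 20$
$h{\left(d \right)} = 1 + \frac{d}{20}$ ($h{\left(d \right)} = \frac{d}{d} + \frac{d}{20} = 1 + d \frac{1}{20} = 1 + \frac{d}{20}$)
$\frac{26}{110} h{\left(1 \cdot \frac{1}{8} - \frac{13}{15} \right)} = \frac{26}{110} \left(1 + \frac{1 \cdot \frac{1}{8} - \frac{13}{15}}{20}\right) = 26 \cdot \frac{1}{110} \left(1 + \frac{1 \cdot \frac{1}{8} - \frac{13}{15}}{20}\right) = \frac{13 \left(1 + \frac{\frac{1}{8} - \frac{13}{15}}{20}\right)}{55} = \frac{13 \left(1 + \frac{1}{20} \left(- \frac{89}{120}\right)\right)}{55} = \frac{13 \left(1 - \frac{89}{2400}\right)}{55} = \frac{13}{55} \cdot \frac{2311}{2400} = \frac{30043}{132000}$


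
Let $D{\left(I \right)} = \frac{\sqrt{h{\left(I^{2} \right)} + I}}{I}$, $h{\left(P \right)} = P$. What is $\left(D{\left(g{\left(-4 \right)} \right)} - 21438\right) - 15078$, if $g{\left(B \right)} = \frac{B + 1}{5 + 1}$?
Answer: $-36516 - i \approx -36516.0 - 1.0 i$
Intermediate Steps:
$g{\left(B \right)} = \frac{1}{6} + \frac{B}{6}$ ($g{\left(B \right)} = \frac{1 + B}{6} = \left(1 + B\right) \frac{1}{6} = \frac{1}{6} + \frac{B}{6}$)
$D{\left(I \right)} = \frac{\sqrt{I + I^{2}}}{I}$ ($D{\left(I \right)} = \frac{\sqrt{I^{2} + I}}{I} = \frac{\sqrt{I + I^{2}}}{I}$)
$\left(D{\left(g{\left(-4 \right)} \right)} - 21438\right) - 15078 = \left(\frac{\sqrt{\left(\frac{1}{6} + \frac{1}{6} \left(-4\right)\right) \left(1 + \left(\frac{1}{6} + \frac{1}{6} \left(-4\right)\right)\right)}}{\frac{1}{6} + \frac{1}{6} \left(-4\right)} - 21438\right) - 15078 = \left(\frac{\sqrt{\left(\frac{1}{6} - \frac{2}{3}\right) \left(1 + \left(\frac{1}{6} - \frac{2}{3}\right)\right)}}{\frac{1}{6} - \frac{2}{3}} - 21438\right) - 15078 = \left(\frac{\sqrt{- \frac{1 - \frac{1}{2}}{2}}}{- \frac{1}{2}} - 21438\right) - 15078 = \left(- 2 \sqrt{\left(- \frac{1}{2}\right) \frac{1}{2}} - 21438\right) - 15078 = \left(- 2 \sqrt{- \frac{1}{4}} - 21438\right) - 15078 = \left(- 2 \frac{i}{2} - 21438\right) - 15078 = \left(- i - 21438\right) - 15078 = \left(-21438 - i\right) - 15078 = -36516 - i$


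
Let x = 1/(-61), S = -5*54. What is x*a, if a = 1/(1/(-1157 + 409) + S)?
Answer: 748/12319621 ≈ 6.0716e-5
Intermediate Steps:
S = -270
x = -1/61 ≈ -0.016393
a = -748/201961 (a = 1/(1/(-1157 + 409) - 270) = 1/(1/(-748) - 270) = 1/(-1/748 - 270) = 1/(-201961/748) = -748/201961 ≈ -0.0037037)
x*a = -1/61*(-748/201961) = 748/12319621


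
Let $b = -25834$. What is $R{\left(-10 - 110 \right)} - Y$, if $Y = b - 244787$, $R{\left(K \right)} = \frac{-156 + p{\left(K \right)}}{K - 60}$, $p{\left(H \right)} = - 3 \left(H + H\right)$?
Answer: $\frac{4059268}{15} \approx 2.7062 \cdot 10^{5}$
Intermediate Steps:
$p{\left(H \right)} = - 6 H$ ($p{\left(H \right)} = - 3 \cdot 2 H = - 6 H$)
$R{\left(K \right)} = \frac{-156 - 6 K}{-60 + K}$ ($R{\left(K \right)} = \frac{-156 - 6 K}{K - 60} = \frac{-156 - 6 K}{-60 + K}$)
$Y = -270621$ ($Y = -25834 - 244787 = -270621$)
$R{\left(-10 - 110 \right)} - Y = \frac{6 \left(-26 - \left(-10 - 110\right)\right)}{-60 - 120} - -270621 = \frac{6 \left(-26 - \left(-10 - 110\right)\right)}{-60 - 120} + 270621 = \frac{6 \left(-26 - -120\right)}{-60 - 120} + 270621 = \frac{6 \left(-26 + 120\right)}{-180} + 270621 = 6 \left(- \frac{1}{180}\right) 94 + 270621 = - \frac{47}{15} + 270621 = \frac{4059268}{15}$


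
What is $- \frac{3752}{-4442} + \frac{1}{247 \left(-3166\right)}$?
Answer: $\frac{1467033531}{1736826442} \approx 0.84466$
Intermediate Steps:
$- \frac{3752}{-4442} + \frac{1}{247 \left(-3166\right)} = \left(-3752\right) \left(- \frac{1}{4442}\right) + \frac{1}{247} \left(- \frac{1}{3166}\right) = \frac{1876}{2221} - \frac{1}{782002} = \frac{1467033531}{1736826442}$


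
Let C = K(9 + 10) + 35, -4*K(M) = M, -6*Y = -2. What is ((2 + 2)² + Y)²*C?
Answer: 290521/36 ≈ 8070.0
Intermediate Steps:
Y = ⅓ (Y = -⅙*(-2) = ⅓ ≈ 0.33333)
K(M) = -M/4
C = 121/4 (C = -(9 + 10)/4 + 35 = -¼*19 + 35 = -19/4 + 35 = 121/4 ≈ 30.250)
((2 + 2)² + Y)²*C = ((2 + 2)² + ⅓)²*(121/4) = (4² + ⅓)²*(121/4) = (16 + ⅓)²*(121/4) = (49/3)²*(121/4) = (2401/9)*(121/4) = 290521/36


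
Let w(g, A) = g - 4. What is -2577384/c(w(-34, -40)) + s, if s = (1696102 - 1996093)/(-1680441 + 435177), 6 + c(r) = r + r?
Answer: 534924684773/17018608 ≈ 31432.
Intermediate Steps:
w(g, A) = -4 + g
c(r) = -6 + 2*r (c(r) = -6 + (r + r) = -6 + 2*r)
s = 99997/415088 (s = -299991/(-1245264) = -299991*(-1/1245264) = 99997/415088 ≈ 0.24091)
-2577384/c(w(-34, -40)) + s = -2577384/(-6 + 2*(-4 - 34)) + 99997/415088 = -2577384/(-6 + 2*(-38)) + 99997/415088 = -2577384/(-6 - 76) + 99997/415088 = -2577384/(-82) + 99997/415088 = -2577384*(-1/82) + 99997/415088 = 1288692/41 + 99997/415088 = 534924684773/17018608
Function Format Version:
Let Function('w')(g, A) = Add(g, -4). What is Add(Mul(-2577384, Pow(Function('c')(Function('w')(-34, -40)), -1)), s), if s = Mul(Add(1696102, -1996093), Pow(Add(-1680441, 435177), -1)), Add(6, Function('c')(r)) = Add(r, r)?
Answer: Rational(534924684773, 17018608) ≈ 31432.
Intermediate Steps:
Function('w')(g, A) = Add(-4, g)
Function('c')(r) = Add(-6, Mul(2, r)) (Function('c')(r) = Add(-6, Add(r, r)) = Add(-6, Mul(2, r)))
s = Rational(99997, 415088) (s = Mul(-299991, Pow(-1245264, -1)) = Mul(-299991, Rational(-1, 1245264)) = Rational(99997, 415088) ≈ 0.24091)
Add(Mul(-2577384, Pow(Function('c')(Function('w')(-34, -40)), -1)), s) = Add(Mul(-2577384, Pow(Add(-6, Mul(2, Add(-4, -34))), -1)), Rational(99997, 415088)) = Add(Mul(-2577384, Pow(Add(-6, Mul(2, -38)), -1)), Rational(99997, 415088)) = Add(Mul(-2577384, Pow(Add(-6, -76), -1)), Rational(99997, 415088)) = Add(Mul(-2577384, Pow(-82, -1)), Rational(99997, 415088)) = Add(Mul(-2577384, Rational(-1, 82)), Rational(99997, 415088)) = Add(Rational(1288692, 41), Rational(99997, 415088)) = Rational(534924684773, 17018608)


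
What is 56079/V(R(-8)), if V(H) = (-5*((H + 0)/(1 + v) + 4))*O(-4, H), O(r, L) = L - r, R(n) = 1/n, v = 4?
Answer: -38592/53 ≈ -728.15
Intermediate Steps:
V(H) = (-20 - H)*(4 + H) (V(H) = (-5*((H + 0)/(1 + 4) + 4))*(H - 1*(-4)) = (-5*(H/5 + 4))*(H + 4) = (-5*(H*(1/5) + 4))*(4 + H) = (-5*(H/5 + 4))*(4 + H) = (-5*(4 + H/5))*(4 + H) = (-20 - H)*(4 + H))
56079/V(R(-8)) = 56079/((-(4 + 1/(-8))*(20 + 1/(-8)))) = 56079/((-(4 - 1/8)*(20 - 1/8))) = 56079/((-1*31/8*159/8)) = 56079/(-4929/64) = 56079*(-64/4929) = -38592/53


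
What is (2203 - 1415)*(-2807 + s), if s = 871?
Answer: -1525568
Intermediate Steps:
(2203 - 1415)*(-2807 + s) = (2203 - 1415)*(-2807 + 871) = 788*(-1936) = -1525568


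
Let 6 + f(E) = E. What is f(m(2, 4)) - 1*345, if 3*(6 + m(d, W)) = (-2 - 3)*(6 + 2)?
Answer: -1111/3 ≈ -370.33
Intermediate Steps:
m(d, W) = -58/3 (m(d, W) = -6 + ((-2 - 3)*(6 + 2))/3 = -6 + (-5*8)/3 = -6 + (1/3)*(-40) = -6 - 40/3 = -58/3)
f(E) = -6 + E
f(m(2, 4)) - 1*345 = (-6 - 58/3) - 1*345 = -76/3 - 345 = -1111/3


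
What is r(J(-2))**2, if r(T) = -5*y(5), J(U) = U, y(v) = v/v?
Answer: 25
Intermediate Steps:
y(v) = 1
r(T) = -5 (r(T) = -5*1 = -5)
r(J(-2))**2 = (-5)**2 = 25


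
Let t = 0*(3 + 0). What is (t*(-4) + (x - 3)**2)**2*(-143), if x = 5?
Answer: -2288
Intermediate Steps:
t = 0 (t = 0*3 = 0)
(t*(-4) + (x - 3)**2)**2*(-143) = (0*(-4) + (5 - 3)**2)**2*(-143) = (0 + 2**2)**2*(-143) = (0 + 4)**2*(-143) = 4**2*(-143) = 16*(-143) = -2288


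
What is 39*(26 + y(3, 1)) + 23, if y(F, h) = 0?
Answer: 1037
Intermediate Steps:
39*(26 + y(3, 1)) + 23 = 39*(26 + 0) + 23 = 39*26 + 23 = 1014 + 23 = 1037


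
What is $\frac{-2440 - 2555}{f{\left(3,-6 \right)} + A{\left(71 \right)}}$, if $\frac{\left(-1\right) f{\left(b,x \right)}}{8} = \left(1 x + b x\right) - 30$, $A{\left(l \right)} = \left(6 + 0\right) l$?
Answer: $- \frac{1665}{286} \approx -5.8217$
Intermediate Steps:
$A{\left(l \right)} = 6 l$
$f{\left(b,x \right)} = 240 - 8 x - 8 b x$ ($f{\left(b,x \right)} = - 8 \left(\left(1 x + b x\right) - 30\right) = - 8 \left(\left(x + b x\right) - 30\right) = - 8 \left(-30 + x + b x\right) = 240 - 8 x - 8 b x$)
$\frac{-2440 - 2555}{f{\left(3,-6 \right)} + A{\left(71 \right)}} = \frac{-2440 - 2555}{\left(240 - -48 - 24 \left(-6\right)\right) + 6 \cdot 71} = - \frac{4995}{\left(240 + 48 + 144\right) + 426} = - \frac{4995}{432 + 426} = - \frac{4995}{858} = \left(-4995\right) \frac{1}{858} = - \frac{1665}{286}$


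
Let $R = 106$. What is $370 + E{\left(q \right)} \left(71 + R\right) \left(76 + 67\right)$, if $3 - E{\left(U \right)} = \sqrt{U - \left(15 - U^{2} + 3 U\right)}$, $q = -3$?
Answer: $76303$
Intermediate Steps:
$E{\left(U \right)} = 3 - \sqrt{-15 + U^{2} - 2 U}$ ($E{\left(U \right)} = 3 - \sqrt{U - \left(15 - U^{2} + 3 U\right)} = 3 - \sqrt{-15 + U^{2} - 2 U}$)
$370 + E{\left(q \right)} \left(71 + R\right) \left(76 + 67\right) = 370 + \left(3 - \sqrt{-15 + \left(-3\right)^{2} - -6}\right) \left(71 + 106\right) \left(76 + 67\right) = 370 + \left(3 - \sqrt{-15 + 9 + 6}\right) 177 \cdot 143 = 370 + \left(3 - \sqrt{0}\right) 25311 = 370 + \left(3 - 0\right) 25311 = 370 + \left(3 + 0\right) 25311 = 370 + 3 \cdot 25311 = 370 + 75933 = 76303$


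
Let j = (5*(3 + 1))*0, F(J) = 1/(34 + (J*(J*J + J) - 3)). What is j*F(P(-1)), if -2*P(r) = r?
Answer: 0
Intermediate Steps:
P(r) = -r/2
F(J) = 1/(31 + J*(J + J²)) (F(J) = 1/(34 + (J*(J² + J) - 3)) = 1/(34 + (J*(J + J²) - 3)) = 1/(34 + (-3 + J*(J + J²))) = 1/(31 + J*(J + J²)))
j = 0 (j = (5*4)*0 = 20*0 = 0)
j*F(P(-1)) = 0/(31 + (-½*(-1))² + (-½*(-1))³) = 0/(31 + (½)² + (½)³) = 0/(31 + ¼ + ⅛) = 0/(251/8) = 0*(8/251) = 0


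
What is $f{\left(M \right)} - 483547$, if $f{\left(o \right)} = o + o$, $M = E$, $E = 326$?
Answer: $-482895$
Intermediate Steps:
$M = 326$
$f{\left(o \right)} = 2 o$
$f{\left(M \right)} - 483547 = 2 \cdot 326 - 483547 = 652 - 483547 = -482895$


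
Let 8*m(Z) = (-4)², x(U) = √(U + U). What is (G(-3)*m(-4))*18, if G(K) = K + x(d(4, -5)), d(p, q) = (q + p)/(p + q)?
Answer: -108 + 36*√2 ≈ -57.088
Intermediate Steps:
d(p, q) = 1 (d(p, q) = (p + q)/(p + q) = 1)
x(U) = √2*√U (x(U) = √(2*U) = √2*√U)
G(K) = K + √2 (G(K) = K + √2*√1 = K + √2*1 = K + √2)
m(Z) = 2 (m(Z) = (⅛)*(-4)² = (⅛)*16 = 2)
(G(-3)*m(-4))*18 = ((-3 + √2)*2)*18 = (-6 + 2*√2)*18 = -108 + 36*√2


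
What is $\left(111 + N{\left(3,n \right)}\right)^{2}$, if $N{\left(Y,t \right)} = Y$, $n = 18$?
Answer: $12996$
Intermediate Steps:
$\left(111 + N{\left(3,n \right)}\right)^{2} = \left(111 + 3\right)^{2} = 114^{2} = 12996$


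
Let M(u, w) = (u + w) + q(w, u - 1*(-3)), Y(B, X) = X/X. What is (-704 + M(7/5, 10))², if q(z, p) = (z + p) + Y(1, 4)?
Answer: 11464996/25 ≈ 4.5860e+5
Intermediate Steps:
Y(B, X) = 1
q(z, p) = 1 + p + z (q(z, p) = (z + p) + 1 = (p + z) + 1 = 1 + p + z)
M(u, w) = 4 + 2*u + 2*w (M(u, w) = (u + w) + (1 + (u - 1*(-3)) + w) = (u + w) + (1 + (u + 3) + w) = (u + w) + (1 + (3 + u) + w) = (u + w) + (4 + u + w) = 4 + 2*u + 2*w)
(-704 + M(7/5, 10))² = (-704 + (4 + 2*(7/5) + 2*10))² = (-704 + (4 + 2*(7*(⅕)) + 20))² = (-704 + (4 + 2*(7/5) + 20))² = (-704 + (4 + 14/5 + 20))² = (-704 + 134/5)² = (-3386/5)² = 11464996/25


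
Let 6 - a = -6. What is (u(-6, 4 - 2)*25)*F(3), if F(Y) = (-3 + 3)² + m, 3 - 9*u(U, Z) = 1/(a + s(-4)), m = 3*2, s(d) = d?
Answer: 575/12 ≈ 47.917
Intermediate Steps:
a = 12 (a = 6 - 1*(-6) = 6 + 6 = 12)
m = 6
u(U, Z) = 23/72 (u(U, Z) = ⅓ - 1/(9*(12 - 4)) = ⅓ - ⅑/8 = ⅓ - ⅑*⅛ = ⅓ - 1/72 = 23/72)
F(Y) = 6 (F(Y) = (-3 + 3)² + 6 = 0² + 6 = 0 + 6 = 6)
(u(-6, 4 - 2)*25)*F(3) = ((23/72)*25)*6 = (575/72)*6 = 575/12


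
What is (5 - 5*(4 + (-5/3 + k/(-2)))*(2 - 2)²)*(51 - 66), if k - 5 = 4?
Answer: -75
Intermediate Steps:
k = 9 (k = 5 + 4 = 9)
(5 - 5*(4 + (-5/3 + k/(-2)))*(2 - 2)²)*(51 - 66) = (5 - 5*(4 + (-5/3 + 9/(-2)))*(2 - 2)²)*(51 - 66) = (5 - 5*(4 + (-5*⅓ + 9*(-½)))*0²)*(-15) = (5 - 5*(4 + (-5/3 - 9/2))*0)*(-15) = (5 - 5*(4 - 37/6)*0)*(-15) = (5 - (-65)*0/6)*(-15) = (5 - 5*0)*(-15) = (5 + 0)*(-15) = 5*(-15) = -75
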